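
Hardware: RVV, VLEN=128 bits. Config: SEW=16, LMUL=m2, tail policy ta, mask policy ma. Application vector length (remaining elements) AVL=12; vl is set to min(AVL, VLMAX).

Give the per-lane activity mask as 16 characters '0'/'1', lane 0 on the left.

predicate = 1111111111110000

lanes per group: 128·2/16 = 16
vl ← min(12, 16) = 12
bits (lane 0 leftmost): 1111111111110000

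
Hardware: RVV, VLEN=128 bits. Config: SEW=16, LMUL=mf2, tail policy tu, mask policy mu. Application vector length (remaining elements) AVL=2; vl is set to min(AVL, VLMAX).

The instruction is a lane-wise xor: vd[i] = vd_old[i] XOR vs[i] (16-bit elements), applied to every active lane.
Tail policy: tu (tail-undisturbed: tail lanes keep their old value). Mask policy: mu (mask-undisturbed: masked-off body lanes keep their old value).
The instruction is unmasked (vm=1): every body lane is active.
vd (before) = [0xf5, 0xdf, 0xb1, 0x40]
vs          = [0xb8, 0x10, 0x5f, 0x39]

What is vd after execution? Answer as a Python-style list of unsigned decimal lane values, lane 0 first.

VLMAX = (128 × 1/2) / 16 = 4 lanes
vl = min(AVL, VLMAX) = min(2, 4) = 2
lane  0: xor(0xf5,0xb8) ⇒ 0x4d
lane  1: xor(0xdf,0x10) ⇒ 0xcf
lane  2: tail/keep ⇒ 0xb1
lane  3: tail/keep ⇒ 0x40

vd = [77, 207, 177, 64]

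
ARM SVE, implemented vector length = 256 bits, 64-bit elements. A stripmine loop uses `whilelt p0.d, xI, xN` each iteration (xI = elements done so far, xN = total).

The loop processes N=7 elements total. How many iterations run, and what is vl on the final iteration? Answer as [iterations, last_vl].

[iterations, last_vl] = [2, 3]

register lanes = 256/64 = 4
7 elements at 4/iter → 2 passes, remainder 3 on the last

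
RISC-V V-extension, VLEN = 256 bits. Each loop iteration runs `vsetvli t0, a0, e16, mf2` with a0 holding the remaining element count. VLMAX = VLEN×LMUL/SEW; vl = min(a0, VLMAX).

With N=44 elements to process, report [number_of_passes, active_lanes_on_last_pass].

lanes per group: 256·1/2/16 = 8
N=44: ⌈44/8⌉ = 6 iters; last vl = 44 − 5×8 = 4

[iterations, last_vl] = [6, 4]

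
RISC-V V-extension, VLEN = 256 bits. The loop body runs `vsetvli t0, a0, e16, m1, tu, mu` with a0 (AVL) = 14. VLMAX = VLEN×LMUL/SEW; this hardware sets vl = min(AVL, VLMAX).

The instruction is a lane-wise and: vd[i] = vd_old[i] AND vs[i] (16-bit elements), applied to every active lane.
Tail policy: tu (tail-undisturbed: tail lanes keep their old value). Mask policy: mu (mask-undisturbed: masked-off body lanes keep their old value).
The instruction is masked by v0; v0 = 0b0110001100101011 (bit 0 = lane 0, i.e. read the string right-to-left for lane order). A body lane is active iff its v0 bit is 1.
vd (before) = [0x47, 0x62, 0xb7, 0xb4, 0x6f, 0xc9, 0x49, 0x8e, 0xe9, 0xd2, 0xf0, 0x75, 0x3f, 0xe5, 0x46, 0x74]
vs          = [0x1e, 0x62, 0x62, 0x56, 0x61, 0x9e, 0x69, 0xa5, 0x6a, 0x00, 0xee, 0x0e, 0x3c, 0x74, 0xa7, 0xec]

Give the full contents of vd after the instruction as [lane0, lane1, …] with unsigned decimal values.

lanes per group: 256·1/16 = 16
vl ← min(14, 16) = 14
lane  0: and(0x47,0x1e) ⇒ 0x06
lane  1: and(0x62,0x62) ⇒ 0x62
lane  2: mask-off/keep ⇒ 0xb7
lane  3: and(0xb4,0x56) ⇒ 0x14
lane  4: mask-off/keep ⇒ 0x6f
lane  5: and(0xc9,0x9e) ⇒ 0x88
lane  6: mask-off/keep ⇒ 0x49
lane  7: mask-off/keep ⇒ 0x8e
lane  8: and(0xe9,0x6a) ⇒ 0x68
lane  9: and(0xd2,0x00) ⇒ 0x00
lane 10: mask-off/keep ⇒ 0xf0
lane 11: mask-off/keep ⇒ 0x75
lane 12: mask-off/keep ⇒ 0x3f
lane 13: and(0xe5,0x74) ⇒ 0x64
lane 14: tail/keep ⇒ 0x46
lane 15: tail/keep ⇒ 0x74

vd = [6, 98, 183, 20, 111, 136, 73, 142, 104, 0, 240, 117, 63, 100, 70, 116]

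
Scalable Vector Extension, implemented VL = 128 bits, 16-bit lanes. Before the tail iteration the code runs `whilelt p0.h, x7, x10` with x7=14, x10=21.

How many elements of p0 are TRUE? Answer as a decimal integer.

vl = 7

lane count: 128 div 16 = 8
p0[j] = (14+j < 21); true for j=0..6 → 7 lanes set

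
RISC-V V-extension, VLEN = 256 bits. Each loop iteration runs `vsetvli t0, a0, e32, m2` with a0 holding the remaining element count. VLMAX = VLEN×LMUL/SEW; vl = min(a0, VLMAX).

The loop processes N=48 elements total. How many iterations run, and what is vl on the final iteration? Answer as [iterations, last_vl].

lanes per group: 256·2/32 = 16
N=48: ⌈48/16⌉ = 3 iters; last vl = 48 − 2×16 = 16

[iterations, last_vl] = [3, 16]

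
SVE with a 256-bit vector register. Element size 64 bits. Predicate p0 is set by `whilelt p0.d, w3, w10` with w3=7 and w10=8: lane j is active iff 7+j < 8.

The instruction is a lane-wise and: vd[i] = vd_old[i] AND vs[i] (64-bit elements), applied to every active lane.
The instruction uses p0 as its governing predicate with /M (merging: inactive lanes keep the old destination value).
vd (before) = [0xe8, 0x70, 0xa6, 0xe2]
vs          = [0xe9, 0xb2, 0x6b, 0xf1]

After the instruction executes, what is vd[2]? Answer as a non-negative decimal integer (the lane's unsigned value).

vd[2] = 166

register lanes = 256/64 = 4
active while 7+j < 8, i.e. j ∈ [0,1) capped at 4 ⇒ 1
lane  0: and(0xe8,0xe9) ⇒ 0xe8
lane  1: tail/keep ⇒ 0x70
lane  2: tail/keep ⇒ 0xa6
lane  3: tail/keep ⇒ 0xe2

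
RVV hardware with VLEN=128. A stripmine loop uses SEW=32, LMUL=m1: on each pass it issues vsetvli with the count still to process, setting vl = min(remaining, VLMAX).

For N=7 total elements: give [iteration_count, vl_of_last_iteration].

VLMAX = (128 × 1) / 32 = 4 lanes
7 elements at 4/iter → 2 passes, remainder 3 on the last

[iterations, last_vl] = [2, 3]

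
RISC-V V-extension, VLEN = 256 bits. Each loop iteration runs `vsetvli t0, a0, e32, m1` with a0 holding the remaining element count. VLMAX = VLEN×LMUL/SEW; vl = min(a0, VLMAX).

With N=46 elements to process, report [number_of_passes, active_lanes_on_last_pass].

lanes per group: 256·1/32 = 8
iterations = ceil(46/8) = 6; final-pass vl = 6

[iterations, last_vl] = [6, 6]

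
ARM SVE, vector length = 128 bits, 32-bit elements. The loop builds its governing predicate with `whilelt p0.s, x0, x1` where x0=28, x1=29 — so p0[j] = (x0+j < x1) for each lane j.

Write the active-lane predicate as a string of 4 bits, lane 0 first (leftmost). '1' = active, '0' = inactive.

lane count: 128 div 32 = 4
whilelt: lane j active iff 28+j < 29 → j < 1 → 1 active
bits (lane 0 leftmost): 1000

predicate = 1000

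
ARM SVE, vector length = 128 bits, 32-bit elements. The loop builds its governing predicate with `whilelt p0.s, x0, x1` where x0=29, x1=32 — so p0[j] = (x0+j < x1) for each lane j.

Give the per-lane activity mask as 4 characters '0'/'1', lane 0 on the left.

predicate = 1110

register lanes = 128/32 = 4
whilelt: lane j active iff 29+j < 32 → j < 3 → 3 active
bits (lane 0 leftmost): 1110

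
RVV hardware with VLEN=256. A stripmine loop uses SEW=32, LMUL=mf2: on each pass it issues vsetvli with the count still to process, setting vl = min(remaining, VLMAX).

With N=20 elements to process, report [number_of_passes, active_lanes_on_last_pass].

[iterations, last_vl] = [5, 4]

VLMAX = VLEN×LMUL/SEW = 256×1/2/32 = 4
20 elements at 4/iter → 5 passes, remainder 4 on the last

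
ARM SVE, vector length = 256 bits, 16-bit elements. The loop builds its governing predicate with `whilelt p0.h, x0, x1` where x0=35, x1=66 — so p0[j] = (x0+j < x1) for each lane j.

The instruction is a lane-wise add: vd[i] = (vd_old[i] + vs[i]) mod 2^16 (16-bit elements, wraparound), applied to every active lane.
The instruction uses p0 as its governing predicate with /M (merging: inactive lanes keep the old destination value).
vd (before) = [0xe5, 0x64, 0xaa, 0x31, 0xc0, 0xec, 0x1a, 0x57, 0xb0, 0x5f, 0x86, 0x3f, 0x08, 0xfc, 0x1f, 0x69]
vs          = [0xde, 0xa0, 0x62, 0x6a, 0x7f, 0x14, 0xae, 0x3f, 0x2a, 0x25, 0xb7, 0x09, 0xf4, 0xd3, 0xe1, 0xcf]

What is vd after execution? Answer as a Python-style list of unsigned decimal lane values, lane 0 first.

256-bit reg / 16-bit elem → 16 lanes
active while 35+j < 66, i.e. j ∈ [0,31) capped at 16 ⇒ 16
[0] add(0xe5,0xde) = 0x1c3
[1] add(0x64,0xa0) = 0x104
[2] add(0xaa,0x62) = 0x10c
[3] add(0x31,0x6a) = 0x9b
[4] add(0xc0,0x7f) = 0x13f
[5] add(0xec,0x14) = 0x100
[6] add(0x1a,0xae) = 0xc8
[7] add(0x57,0x3f) = 0x96
[8] add(0xb0,0x2a) = 0xda
[9] add(0x5f,0x25) = 0x84
[10] add(0x86,0xb7) = 0x13d
[11] add(0x3f,0x09) = 0x48
[12] add(0x08,0xf4) = 0xfc
[13] add(0xfc,0xd3) = 0x1cf
[14] add(0x1f,0xe1) = 0x100
[15] add(0x69,0xcf) = 0x138

vd = [451, 260, 268, 155, 319, 256, 200, 150, 218, 132, 317, 72, 252, 463, 256, 312]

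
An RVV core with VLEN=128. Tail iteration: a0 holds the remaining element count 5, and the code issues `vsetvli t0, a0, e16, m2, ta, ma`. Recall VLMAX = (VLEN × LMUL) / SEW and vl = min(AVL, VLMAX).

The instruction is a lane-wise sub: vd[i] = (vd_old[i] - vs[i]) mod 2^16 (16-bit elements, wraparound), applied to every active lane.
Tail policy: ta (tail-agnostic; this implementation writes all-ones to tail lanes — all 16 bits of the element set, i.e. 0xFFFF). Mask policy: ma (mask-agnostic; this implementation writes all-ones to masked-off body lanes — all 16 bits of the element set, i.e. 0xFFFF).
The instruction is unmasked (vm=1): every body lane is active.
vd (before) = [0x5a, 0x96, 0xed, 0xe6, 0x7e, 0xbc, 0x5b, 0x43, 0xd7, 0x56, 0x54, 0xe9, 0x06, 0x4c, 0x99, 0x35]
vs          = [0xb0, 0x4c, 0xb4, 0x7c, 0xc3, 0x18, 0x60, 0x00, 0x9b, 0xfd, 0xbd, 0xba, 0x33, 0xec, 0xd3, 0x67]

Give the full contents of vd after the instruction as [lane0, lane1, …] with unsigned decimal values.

VLMAX = (128 × 2) / 16 = 16 lanes
vl = min(AVL, VLMAX) = min(5, 16) = 5
lane  0: sub(0x5a,0xb0) ⇒ 0xffaa
lane  1: sub(0x96,0x4c) ⇒ 0x4a
lane  2: sub(0xed,0xb4) ⇒ 0x39
lane  3: sub(0xe6,0x7c) ⇒ 0x6a
lane  4: sub(0x7e,0xc3) ⇒ 0xffbb
lane  5: tail/ones ⇒ 0xffff
lane  6: tail/ones ⇒ 0xffff
lane  7: tail/ones ⇒ 0xffff
lane  8: tail/ones ⇒ 0xffff
lane  9: tail/ones ⇒ 0xffff
lane 10: tail/ones ⇒ 0xffff
lane 11: tail/ones ⇒ 0xffff
lane 12: tail/ones ⇒ 0xffff
lane 13: tail/ones ⇒ 0xffff
lane 14: tail/ones ⇒ 0xffff
lane 15: tail/ones ⇒ 0xffff

vd = [65450, 74, 57, 106, 65467, 65535, 65535, 65535, 65535, 65535, 65535, 65535, 65535, 65535, 65535, 65535]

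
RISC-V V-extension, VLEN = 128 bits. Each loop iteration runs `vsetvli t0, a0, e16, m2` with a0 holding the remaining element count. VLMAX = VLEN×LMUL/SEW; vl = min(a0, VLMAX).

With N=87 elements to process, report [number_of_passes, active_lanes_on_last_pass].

lanes per group: 128·2/16 = 16
iterations = ceil(87/16) = 6; final-pass vl = 7

[iterations, last_vl] = [6, 7]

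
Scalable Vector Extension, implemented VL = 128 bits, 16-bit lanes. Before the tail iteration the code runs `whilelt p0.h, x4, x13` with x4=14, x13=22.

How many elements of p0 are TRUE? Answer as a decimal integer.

register lanes = 128/16 = 8
active while 14+j < 22, i.e. j ∈ [0,8) capped at 8 ⇒ 8

vl = 8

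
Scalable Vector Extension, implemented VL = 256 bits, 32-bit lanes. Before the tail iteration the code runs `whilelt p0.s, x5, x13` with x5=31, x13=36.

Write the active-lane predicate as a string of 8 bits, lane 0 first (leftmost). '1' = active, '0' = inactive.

lane count: 256 div 32 = 8
active while 31+j < 36, i.e. j ∈ [0,5) capped at 8 ⇒ 5
bits (lane 0 leftmost): 11111000

predicate = 11111000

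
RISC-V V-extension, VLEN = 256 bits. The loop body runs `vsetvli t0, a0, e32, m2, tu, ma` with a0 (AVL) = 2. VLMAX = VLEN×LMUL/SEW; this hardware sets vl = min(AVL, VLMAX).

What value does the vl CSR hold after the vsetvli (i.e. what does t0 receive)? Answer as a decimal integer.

VLMAX = (256 × 2) / 32 = 16 lanes
vl = min(AVL, VLMAX) = min(2, 16) = 2

vl = 2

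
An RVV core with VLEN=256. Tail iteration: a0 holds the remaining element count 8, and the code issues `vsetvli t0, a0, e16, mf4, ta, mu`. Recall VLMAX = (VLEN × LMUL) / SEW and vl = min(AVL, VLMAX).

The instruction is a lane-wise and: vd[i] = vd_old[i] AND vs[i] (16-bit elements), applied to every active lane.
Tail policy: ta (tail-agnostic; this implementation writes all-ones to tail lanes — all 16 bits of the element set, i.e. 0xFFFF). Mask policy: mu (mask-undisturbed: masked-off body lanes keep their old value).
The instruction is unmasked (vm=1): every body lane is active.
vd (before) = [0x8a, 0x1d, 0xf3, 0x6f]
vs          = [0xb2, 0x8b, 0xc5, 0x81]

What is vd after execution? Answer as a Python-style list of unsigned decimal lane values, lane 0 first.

vd = [130, 9, 193, 1]

VLMAX = VLEN×LMUL/SEW = 256×1/4/16 = 4
AVL=8 > VLMAX=4, so vl = 4
  i=0: and(0x8a,0xb2) → 130
  i=1: and(0x1d,0x8b) → 9
  i=2: and(0xf3,0xc5) → 193
  i=3: and(0x6f,0x81) → 1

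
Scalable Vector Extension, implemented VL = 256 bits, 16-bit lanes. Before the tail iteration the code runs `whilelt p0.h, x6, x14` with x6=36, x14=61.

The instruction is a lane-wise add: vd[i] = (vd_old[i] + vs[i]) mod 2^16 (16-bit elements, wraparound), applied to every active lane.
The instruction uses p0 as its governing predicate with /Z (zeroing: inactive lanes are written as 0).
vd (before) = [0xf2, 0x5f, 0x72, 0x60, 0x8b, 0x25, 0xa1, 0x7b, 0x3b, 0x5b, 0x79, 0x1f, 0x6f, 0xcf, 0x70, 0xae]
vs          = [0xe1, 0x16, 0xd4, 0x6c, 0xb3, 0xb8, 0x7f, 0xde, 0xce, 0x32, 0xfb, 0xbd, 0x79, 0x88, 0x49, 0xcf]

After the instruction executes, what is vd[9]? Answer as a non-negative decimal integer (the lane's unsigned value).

vd[9] = 141

256-bit reg / 16-bit elem → 16 lanes
p0[j] = (36+j < 61); true for j=0..15 → 16 lanes set
  i=0: add(0xf2,0xe1) → 467
  i=1: add(0x5f,0x16) → 117
  i=2: add(0x72,0xd4) → 326
  i=3: add(0x60,0x6c) → 204
  i=4: add(0x8b,0xb3) → 318
  i=5: add(0x25,0xb8) → 221
  i=6: add(0xa1,0x7f) → 288
  i=7: add(0x7b,0xde) → 345
  i=8: add(0x3b,0xce) → 265
  i=9: add(0x5b,0x32) → 141
  i=10: add(0x79,0xfb) → 372
  i=11: add(0x1f,0xbd) → 220
  i=12: add(0x6f,0x79) → 232
  i=13: add(0xcf,0x88) → 343
  i=14: add(0x70,0x49) → 185
  i=15: add(0xae,0xcf) → 381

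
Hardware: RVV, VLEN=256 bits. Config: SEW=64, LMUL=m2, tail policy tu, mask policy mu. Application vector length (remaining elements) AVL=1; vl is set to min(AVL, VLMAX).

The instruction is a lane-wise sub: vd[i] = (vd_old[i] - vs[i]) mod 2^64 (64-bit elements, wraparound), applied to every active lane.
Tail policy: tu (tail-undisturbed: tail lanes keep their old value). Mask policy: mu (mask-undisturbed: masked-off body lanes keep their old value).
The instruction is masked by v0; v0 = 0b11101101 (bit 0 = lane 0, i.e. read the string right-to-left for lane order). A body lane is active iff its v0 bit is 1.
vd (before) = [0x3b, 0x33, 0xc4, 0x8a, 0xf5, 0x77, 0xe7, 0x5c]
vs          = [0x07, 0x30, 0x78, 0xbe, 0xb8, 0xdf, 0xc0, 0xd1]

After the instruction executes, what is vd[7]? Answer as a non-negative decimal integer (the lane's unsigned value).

VLMAX = VLEN×LMUL/SEW = 256×2/64 = 8
vl = min(AVL, VLMAX) = min(1, 8) = 1
lane  0: sub(0x3b,0x07) ⇒ 0x34
lane  1: tail/keep ⇒ 0x33
lane  2: tail/keep ⇒ 0xc4
lane  3: tail/keep ⇒ 0x8a
lane  4: tail/keep ⇒ 0xf5
lane  5: tail/keep ⇒ 0x77
lane  6: tail/keep ⇒ 0xe7
lane  7: tail/keep ⇒ 0x5c

vd[7] = 92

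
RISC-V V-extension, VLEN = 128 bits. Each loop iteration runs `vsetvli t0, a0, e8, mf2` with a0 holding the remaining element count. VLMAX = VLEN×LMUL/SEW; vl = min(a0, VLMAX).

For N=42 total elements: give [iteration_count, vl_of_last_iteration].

[iterations, last_vl] = [6, 2]

lanes per group: 128·1/2/8 = 8
iterations = ceil(42/8) = 6; final-pass vl = 2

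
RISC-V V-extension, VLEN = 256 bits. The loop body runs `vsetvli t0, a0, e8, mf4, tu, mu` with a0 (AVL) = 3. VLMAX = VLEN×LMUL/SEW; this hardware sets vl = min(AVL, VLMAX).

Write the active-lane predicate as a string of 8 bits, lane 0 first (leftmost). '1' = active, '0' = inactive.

predicate = 11100000

VLMAX = VLEN×LMUL/SEW = 256×1/4/8 = 8
AVL=3 ≤ VLMAX=8, so vl = 3
bits (lane 0 leftmost): 11100000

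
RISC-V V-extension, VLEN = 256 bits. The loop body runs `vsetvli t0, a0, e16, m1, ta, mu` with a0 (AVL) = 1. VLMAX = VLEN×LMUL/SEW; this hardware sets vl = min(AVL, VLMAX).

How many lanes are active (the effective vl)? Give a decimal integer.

VLMAX = VLEN×LMUL/SEW = 256×1/16 = 16
AVL=1 ≤ VLMAX=16, so vl = 1

vl = 1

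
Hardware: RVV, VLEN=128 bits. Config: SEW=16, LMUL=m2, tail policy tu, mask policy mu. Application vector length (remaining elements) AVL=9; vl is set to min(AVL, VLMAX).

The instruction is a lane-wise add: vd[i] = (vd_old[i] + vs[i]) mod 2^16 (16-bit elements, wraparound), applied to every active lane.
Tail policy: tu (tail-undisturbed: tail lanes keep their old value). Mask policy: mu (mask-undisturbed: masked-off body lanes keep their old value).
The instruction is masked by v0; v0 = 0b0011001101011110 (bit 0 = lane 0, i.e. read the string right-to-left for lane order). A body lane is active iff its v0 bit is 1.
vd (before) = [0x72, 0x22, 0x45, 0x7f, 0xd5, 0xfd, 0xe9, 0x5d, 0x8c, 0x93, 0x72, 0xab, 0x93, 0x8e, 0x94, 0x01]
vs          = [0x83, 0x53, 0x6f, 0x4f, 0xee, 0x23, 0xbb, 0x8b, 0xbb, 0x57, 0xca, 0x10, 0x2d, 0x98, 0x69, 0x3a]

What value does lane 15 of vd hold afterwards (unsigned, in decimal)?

VLMAX = VLEN×LMUL/SEW = 128×2/16 = 16
AVL=9 ≤ VLMAX=16, so vl = 9
lane  0: mask-off/keep ⇒ 0x72
lane  1: add(0x22,0x53) ⇒ 0x75
lane  2: add(0x45,0x6f) ⇒ 0xb4
lane  3: add(0x7f,0x4f) ⇒ 0xce
lane  4: add(0xd5,0xee) ⇒ 0x1c3
lane  5: mask-off/keep ⇒ 0xfd
lane  6: add(0xe9,0xbb) ⇒ 0x1a4
lane  7: mask-off/keep ⇒ 0x5d
lane  8: add(0x8c,0xbb) ⇒ 0x147
lane  9: tail/keep ⇒ 0x93
lane 10: tail/keep ⇒ 0x72
lane 11: tail/keep ⇒ 0xab
lane 12: tail/keep ⇒ 0x93
lane 13: tail/keep ⇒ 0x8e
lane 14: tail/keep ⇒ 0x94
lane 15: tail/keep ⇒ 0x01

vd[15] = 1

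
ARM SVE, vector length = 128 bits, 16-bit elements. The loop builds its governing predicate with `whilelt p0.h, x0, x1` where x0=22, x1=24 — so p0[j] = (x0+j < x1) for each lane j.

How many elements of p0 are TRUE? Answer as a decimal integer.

128-bit reg / 16-bit elem → 8 lanes
active while 22+j < 24, i.e. j ∈ [0,2) capped at 8 ⇒ 2

vl = 2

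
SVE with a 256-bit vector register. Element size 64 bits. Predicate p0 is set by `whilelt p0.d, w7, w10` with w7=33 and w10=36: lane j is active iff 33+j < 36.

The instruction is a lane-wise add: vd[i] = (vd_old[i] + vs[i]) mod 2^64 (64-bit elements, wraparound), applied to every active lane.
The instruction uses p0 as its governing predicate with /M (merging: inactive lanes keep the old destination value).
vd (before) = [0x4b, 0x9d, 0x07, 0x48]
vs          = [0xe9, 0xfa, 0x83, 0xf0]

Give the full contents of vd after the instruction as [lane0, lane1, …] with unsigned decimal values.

vd = [308, 407, 138, 72]

lane count: 256 div 64 = 4
whilelt: lane j active iff 33+j < 36 → j < 3 → 3 active
lane  0: add(0x4b,0xe9) ⇒ 0x134
lane  1: add(0x9d,0xfa) ⇒ 0x197
lane  2: add(0x07,0x83) ⇒ 0x8a
lane  3: tail/keep ⇒ 0x48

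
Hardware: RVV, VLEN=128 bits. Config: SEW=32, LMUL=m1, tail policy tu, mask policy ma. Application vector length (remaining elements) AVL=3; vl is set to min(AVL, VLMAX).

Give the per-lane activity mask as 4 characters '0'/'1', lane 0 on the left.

predicate = 1110

VLMAX = VLEN×LMUL/SEW = 128×1/32 = 4
AVL=3 ≤ VLMAX=4, so vl = 3
bits (lane 0 leftmost): 1110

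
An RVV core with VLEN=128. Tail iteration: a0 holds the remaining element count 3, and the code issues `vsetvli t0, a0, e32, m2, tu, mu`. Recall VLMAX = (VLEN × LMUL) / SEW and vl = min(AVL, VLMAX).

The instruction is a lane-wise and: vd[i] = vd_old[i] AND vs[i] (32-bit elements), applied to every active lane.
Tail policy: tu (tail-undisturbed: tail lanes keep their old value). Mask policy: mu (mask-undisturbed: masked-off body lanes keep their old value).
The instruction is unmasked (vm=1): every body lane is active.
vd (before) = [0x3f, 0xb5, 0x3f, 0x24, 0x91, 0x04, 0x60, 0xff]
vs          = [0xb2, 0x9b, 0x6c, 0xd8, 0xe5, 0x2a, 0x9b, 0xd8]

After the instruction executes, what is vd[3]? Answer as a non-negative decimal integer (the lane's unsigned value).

VLMAX = (128 × 2) / 32 = 8 lanes
vl = min(AVL, VLMAX) = min(3, 8) = 3
lane  0: and(0x3f,0xb2) ⇒ 0x32
lane  1: and(0xb5,0x9b) ⇒ 0x91
lane  2: and(0x3f,0x6c) ⇒ 0x2c
lane  3: tail/keep ⇒ 0x24
lane  4: tail/keep ⇒ 0x91
lane  5: tail/keep ⇒ 0x04
lane  6: tail/keep ⇒ 0x60
lane  7: tail/keep ⇒ 0xff

vd[3] = 36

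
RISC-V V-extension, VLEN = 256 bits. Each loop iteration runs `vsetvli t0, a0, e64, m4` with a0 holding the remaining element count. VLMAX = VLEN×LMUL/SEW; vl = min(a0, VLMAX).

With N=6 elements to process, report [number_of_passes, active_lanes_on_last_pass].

[iterations, last_vl] = [1, 6]

VLMAX = VLEN×LMUL/SEW = 256×4/64 = 16
iterations = ceil(6/16) = 1; final-pass vl = 6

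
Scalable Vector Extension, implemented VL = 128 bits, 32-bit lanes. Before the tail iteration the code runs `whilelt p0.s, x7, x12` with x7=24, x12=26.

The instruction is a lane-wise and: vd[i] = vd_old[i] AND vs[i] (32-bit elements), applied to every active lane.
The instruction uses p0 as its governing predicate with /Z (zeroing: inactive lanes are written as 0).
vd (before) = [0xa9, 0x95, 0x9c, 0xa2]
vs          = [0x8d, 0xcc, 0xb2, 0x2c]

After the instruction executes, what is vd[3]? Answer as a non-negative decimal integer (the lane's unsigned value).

vd[3] = 0

128-bit reg / 32-bit elem → 4 lanes
active while 24+j < 26, i.e. j ∈ [0,2) capped at 4 ⇒ 2
[0] and(0xa9,0x8d) = 0x89
[1] and(0x95,0xcc) = 0x84
[2] tail/zero = 0x00
[3] tail/zero = 0x00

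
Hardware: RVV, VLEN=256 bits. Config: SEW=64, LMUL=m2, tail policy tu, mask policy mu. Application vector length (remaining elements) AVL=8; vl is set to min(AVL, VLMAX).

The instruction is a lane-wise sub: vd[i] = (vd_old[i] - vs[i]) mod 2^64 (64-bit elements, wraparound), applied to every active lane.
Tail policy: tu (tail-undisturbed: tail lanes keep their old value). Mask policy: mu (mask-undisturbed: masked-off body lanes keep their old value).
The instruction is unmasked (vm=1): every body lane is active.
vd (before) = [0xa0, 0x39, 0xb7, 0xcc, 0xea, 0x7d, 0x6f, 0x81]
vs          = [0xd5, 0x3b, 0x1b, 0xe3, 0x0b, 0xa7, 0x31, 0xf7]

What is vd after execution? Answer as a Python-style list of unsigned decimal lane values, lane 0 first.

VLMAX = (256 × 2) / 64 = 8 lanes
vl = min(AVL, VLMAX) = min(8, 8) = 8
vd[0] sub(0xa0,0xd5) -> 0xffffffffffffffcb
vd[1] sub(0x39,0x3b) -> 0xfffffffffffffffe
vd[2] sub(0xb7,0x1b) -> 0x9c
vd[3] sub(0xcc,0xe3) -> 0xffffffffffffffe9
vd[4] sub(0xea,0x0b) -> 0xdf
vd[5] sub(0x7d,0xa7) -> 0xffffffffffffffd6
vd[6] sub(0x6f,0x31) -> 0x3e
vd[7] sub(0x81,0xf7) -> 0xffffffffffffff8a

vd = [18446744073709551563, 18446744073709551614, 156, 18446744073709551593, 223, 18446744073709551574, 62, 18446744073709551498]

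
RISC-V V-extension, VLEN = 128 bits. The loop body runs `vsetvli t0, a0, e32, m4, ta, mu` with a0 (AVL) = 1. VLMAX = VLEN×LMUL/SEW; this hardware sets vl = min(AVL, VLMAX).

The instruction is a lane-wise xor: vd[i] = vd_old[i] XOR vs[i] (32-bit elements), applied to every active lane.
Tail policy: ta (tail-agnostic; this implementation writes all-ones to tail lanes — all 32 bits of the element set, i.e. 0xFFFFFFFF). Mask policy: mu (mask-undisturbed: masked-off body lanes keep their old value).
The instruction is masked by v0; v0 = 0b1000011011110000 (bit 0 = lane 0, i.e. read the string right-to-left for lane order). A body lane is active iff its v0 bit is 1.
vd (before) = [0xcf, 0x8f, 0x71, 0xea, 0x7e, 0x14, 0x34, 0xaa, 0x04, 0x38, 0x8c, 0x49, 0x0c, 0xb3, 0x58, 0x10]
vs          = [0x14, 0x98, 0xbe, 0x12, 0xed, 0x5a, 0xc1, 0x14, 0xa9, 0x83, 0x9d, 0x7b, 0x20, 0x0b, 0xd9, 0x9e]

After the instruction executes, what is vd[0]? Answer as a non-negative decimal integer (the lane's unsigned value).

vd[0] = 207

VLMAX = VLEN×LMUL/SEW = 128×4/32 = 16
vl = min(AVL, VLMAX) = min(1, 16) = 1
  i=0: mask-off/keep → 207
  i=1: tail/ones → 4294967295
  i=2: tail/ones → 4294967295
  i=3: tail/ones → 4294967295
  i=4: tail/ones → 4294967295
  i=5: tail/ones → 4294967295
  i=6: tail/ones → 4294967295
  i=7: tail/ones → 4294967295
  i=8: tail/ones → 4294967295
  i=9: tail/ones → 4294967295
  i=10: tail/ones → 4294967295
  i=11: tail/ones → 4294967295
  i=12: tail/ones → 4294967295
  i=13: tail/ones → 4294967295
  i=14: tail/ones → 4294967295
  i=15: tail/ones → 4294967295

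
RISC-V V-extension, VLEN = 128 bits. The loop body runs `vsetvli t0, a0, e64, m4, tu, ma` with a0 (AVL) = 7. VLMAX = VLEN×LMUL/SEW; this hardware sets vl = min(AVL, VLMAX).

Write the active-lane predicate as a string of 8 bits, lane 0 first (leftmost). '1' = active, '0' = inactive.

lanes per group: 128·4/64 = 8
AVL=7 ≤ VLMAX=8, so vl = 7
bits (lane 0 leftmost): 11111110

predicate = 11111110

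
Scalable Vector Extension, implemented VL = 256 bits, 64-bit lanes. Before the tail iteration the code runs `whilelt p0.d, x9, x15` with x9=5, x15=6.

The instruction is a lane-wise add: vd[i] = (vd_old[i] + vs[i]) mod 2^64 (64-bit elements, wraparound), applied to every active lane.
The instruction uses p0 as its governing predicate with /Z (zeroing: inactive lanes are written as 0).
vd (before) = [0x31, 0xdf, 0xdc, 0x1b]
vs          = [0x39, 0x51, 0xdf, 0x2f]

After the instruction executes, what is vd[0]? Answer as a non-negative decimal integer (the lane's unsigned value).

vd[0] = 106

register lanes = 256/64 = 4
p0[j] = (5+j < 6); true for j=0..0 → 1 lanes set
  i=0: add(0x31,0x39) → 106
  i=1: tail/zero → 0
  i=2: tail/zero → 0
  i=3: tail/zero → 0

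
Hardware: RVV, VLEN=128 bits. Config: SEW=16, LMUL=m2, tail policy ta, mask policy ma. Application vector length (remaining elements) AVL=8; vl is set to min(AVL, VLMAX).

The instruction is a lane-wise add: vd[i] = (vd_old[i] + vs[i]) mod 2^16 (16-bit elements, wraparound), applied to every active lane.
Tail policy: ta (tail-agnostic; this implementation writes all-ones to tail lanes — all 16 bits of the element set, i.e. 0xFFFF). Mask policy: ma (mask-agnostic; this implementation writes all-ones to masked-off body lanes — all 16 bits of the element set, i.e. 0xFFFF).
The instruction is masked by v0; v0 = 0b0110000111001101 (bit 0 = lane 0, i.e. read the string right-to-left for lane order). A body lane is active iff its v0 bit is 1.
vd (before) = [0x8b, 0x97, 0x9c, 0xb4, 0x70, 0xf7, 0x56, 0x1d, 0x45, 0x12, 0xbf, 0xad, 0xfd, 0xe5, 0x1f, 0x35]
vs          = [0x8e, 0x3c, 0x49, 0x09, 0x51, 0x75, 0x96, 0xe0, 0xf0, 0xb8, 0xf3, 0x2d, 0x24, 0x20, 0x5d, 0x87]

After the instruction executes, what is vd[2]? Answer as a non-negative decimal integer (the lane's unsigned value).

vd[2] = 229

VLMAX = (128 × 2) / 16 = 16 lanes
vl = min(AVL, VLMAX) = min(8, 16) = 8
lane  0: add(0x8b,0x8e) ⇒ 0x119
lane  1: mask-off/ones ⇒ 0xffff
lane  2: add(0x9c,0x49) ⇒ 0xe5
lane  3: add(0xb4,0x09) ⇒ 0xbd
lane  4: mask-off/ones ⇒ 0xffff
lane  5: mask-off/ones ⇒ 0xffff
lane  6: add(0x56,0x96) ⇒ 0xec
lane  7: add(0x1d,0xe0) ⇒ 0xfd
lane  8: tail/ones ⇒ 0xffff
lane  9: tail/ones ⇒ 0xffff
lane 10: tail/ones ⇒ 0xffff
lane 11: tail/ones ⇒ 0xffff
lane 12: tail/ones ⇒ 0xffff
lane 13: tail/ones ⇒ 0xffff
lane 14: tail/ones ⇒ 0xffff
lane 15: tail/ones ⇒ 0xffff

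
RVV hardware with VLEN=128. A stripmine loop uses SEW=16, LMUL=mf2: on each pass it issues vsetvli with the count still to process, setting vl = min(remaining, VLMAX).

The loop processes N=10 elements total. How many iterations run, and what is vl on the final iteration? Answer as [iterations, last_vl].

VLMAX = VLEN×LMUL/SEW = 128×1/2/16 = 4
N=10: ⌈10/4⌉ = 3 iters; last vl = 10 − 2×4 = 2

[iterations, last_vl] = [3, 2]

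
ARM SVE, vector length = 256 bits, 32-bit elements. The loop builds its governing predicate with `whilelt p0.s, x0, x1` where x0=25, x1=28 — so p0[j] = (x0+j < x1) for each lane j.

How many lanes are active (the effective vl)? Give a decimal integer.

register lanes = 256/32 = 8
p0[j] = (25+j < 28); true for j=0..2 → 3 lanes set

vl = 3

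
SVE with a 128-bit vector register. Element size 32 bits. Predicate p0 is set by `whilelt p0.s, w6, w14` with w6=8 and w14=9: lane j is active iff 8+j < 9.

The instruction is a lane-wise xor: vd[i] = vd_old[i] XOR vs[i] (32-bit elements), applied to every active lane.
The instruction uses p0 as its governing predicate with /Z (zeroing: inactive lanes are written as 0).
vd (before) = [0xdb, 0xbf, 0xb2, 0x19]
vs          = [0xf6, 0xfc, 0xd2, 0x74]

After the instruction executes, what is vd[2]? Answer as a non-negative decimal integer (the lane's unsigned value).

vd[2] = 0

128-bit reg / 32-bit elem → 4 lanes
active while 8+j < 9, i.e. j ∈ [0,1) capped at 4 ⇒ 1
[0] xor(0xdb,0xf6) = 0x2d
[1] tail/zero = 0x00
[2] tail/zero = 0x00
[3] tail/zero = 0x00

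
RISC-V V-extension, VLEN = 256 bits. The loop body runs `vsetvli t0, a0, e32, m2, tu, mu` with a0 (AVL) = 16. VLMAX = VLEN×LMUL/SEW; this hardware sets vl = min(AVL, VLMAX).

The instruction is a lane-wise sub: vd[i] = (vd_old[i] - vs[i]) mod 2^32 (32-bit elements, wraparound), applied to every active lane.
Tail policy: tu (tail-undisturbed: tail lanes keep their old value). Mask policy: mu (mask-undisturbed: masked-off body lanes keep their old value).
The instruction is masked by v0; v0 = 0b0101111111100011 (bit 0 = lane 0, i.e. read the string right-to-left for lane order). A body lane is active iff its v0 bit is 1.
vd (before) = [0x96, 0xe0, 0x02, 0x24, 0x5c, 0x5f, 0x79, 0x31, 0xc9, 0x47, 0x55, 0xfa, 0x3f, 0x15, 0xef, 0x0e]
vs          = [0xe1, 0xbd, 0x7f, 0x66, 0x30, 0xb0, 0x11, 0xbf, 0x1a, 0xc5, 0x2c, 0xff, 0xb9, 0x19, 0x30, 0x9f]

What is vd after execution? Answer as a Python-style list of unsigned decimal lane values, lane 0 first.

VLMAX = VLEN×LMUL/SEW = 256×2/32 = 16
vl = min(AVL, VLMAX) = min(16, 16) = 16
[0] sub(0x96,0xe1) = 0xffffffb5
[1] sub(0xe0,0xbd) = 0x23
[2] mask-off/keep = 0x02
[3] mask-off/keep = 0x24
[4] mask-off/keep = 0x5c
[5] sub(0x5f,0xb0) = 0xffffffaf
[6] sub(0x79,0x11) = 0x68
[7] sub(0x31,0xbf) = 0xffffff72
[8] sub(0xc9,0x1a) = 0xaf
[9] sub(0x47,0xc5) = 0xffffff82
[10] sub(0x55,0x2c) = 0x29
[11] sub(0xfa,0xff) = 0xfffffffb
[12] sub(0x3f,0xb9) = 0xffffff86
[13] mask-off/keep = 0x15
[14] sub(0xef,0x30) = 0xbf
[15] mask-off/keep = 0x0e

vd = [4294967221, 35, 2, 36, 92, 4294967215, 104, 4294967154, 175, 4294967170, 41, 4294967291, 4294967174, 21, 191, 14]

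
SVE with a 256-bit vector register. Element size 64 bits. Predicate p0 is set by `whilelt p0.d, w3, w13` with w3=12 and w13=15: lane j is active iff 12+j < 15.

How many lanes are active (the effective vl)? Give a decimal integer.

register lanes = 256/64 = 4
whilelt: lane j active iff 12+j < 15 → j < 3 → 3 active

vl = 3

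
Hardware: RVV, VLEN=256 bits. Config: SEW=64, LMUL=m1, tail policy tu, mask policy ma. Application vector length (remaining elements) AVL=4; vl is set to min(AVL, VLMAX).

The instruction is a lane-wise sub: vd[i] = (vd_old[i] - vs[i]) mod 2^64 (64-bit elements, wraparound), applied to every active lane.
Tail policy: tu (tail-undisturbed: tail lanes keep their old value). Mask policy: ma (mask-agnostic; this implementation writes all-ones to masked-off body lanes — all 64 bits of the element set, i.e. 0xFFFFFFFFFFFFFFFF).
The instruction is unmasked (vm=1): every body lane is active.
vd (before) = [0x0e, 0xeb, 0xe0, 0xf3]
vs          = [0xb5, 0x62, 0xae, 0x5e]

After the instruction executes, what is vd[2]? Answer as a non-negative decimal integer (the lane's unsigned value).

vd[2] = 50

lanes per group: 256·1/64 = 4
vl ← min(4, 4) = 4
vd[0] sub(0x0e,0xb5) -> 0xffffffffffffff59
vd[1] sub(0xeb,0x62) -> 0x89
vd[2] sub(0xe0,0xae) -> 0x32
vd[3] sub(0xf3,0x5e) -> 0x95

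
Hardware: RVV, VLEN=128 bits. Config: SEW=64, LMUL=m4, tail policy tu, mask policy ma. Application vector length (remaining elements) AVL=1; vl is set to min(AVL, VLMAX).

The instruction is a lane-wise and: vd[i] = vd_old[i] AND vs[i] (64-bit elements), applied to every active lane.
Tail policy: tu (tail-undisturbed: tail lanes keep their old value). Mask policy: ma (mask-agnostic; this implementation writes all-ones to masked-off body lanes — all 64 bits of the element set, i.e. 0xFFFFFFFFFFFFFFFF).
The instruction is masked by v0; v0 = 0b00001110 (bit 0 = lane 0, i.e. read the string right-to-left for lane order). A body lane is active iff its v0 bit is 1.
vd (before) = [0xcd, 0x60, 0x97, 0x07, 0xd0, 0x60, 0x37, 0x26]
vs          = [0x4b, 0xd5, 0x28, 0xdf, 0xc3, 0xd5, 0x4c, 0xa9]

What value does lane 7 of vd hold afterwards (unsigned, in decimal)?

VLMAX = VLEN×LMUL/SEW = 128×4/64 = 8
vl = min(AVL, VLMAX) = min(1, 8) = 1
[0] mask-off/ones = 0xffffffffffffffff
[1] tail/keep = 0x60
[2] tail/keep = 0x97
[3] tail/keep = 0x07
[4] tail/keep = 0xd0
[5] tail/keep = 0x60
[6] tail/keep = 0x37
[7] tail/keep = 0x26

vd[7] = 38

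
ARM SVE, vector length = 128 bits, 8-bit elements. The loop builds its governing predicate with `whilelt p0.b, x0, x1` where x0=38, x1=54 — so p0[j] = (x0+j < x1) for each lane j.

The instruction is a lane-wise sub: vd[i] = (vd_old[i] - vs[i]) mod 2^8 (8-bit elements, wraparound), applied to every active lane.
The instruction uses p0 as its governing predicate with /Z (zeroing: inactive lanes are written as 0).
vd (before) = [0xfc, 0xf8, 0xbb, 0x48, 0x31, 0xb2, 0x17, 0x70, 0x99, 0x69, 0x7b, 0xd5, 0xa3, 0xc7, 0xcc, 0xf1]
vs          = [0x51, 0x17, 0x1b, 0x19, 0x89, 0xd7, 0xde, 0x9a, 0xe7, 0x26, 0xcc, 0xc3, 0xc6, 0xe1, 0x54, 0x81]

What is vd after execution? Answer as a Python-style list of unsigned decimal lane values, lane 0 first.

128-bit reg / 8-bit elem → 16 lanes
active while 38+j < 54, i.e. j ∈ [0,16) capped at 16 ⇒ 16
  i=0: sub(0xfc,0x51) → 171
  i=1: sub(0xf8,0x17) → 225
  i=2: sub(0xbb,0x1b) → 160
  i=3: sub(0x48,0x19) → 47
  i=4: sub(0x31,0x89) → 168
  i=5: sub(0xb2,0xd7) → 219
  i=6: sub(0x17,0xde) → 57
  i=7: sub(0x70,0x9a) → 214
  i=8: sub(0x99,0xe7) → 178
  i=9: sub(0x69,0x26) → 67
  i=10: sub(0x7b,0xcc) → 175
  i=11: sub(0xd5,0xc3) → 18
  i=12: sub(0xa3,0xc6) → 221
  i=13: sub(0xc7,0xe1) → 230
  i=14: sub(0xcc,0x54) → 120
  i=15: sub(0xf1,0x81) → 112

vd = [171, 225, 160, 47, 168, 219, 57, 214, 178, 67, 175, 18, 221, 230, 120, 112]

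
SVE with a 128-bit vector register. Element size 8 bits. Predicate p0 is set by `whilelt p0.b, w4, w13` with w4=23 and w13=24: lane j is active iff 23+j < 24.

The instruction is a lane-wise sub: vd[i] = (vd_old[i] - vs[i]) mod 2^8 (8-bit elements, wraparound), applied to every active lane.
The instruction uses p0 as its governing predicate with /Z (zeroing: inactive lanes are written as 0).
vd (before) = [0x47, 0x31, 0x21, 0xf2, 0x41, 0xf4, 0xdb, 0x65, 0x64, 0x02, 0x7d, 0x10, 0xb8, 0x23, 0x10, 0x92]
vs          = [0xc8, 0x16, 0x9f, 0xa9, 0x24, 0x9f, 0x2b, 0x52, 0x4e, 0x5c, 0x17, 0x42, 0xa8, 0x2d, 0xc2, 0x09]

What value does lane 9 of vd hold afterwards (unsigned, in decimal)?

register lanes = 128/8 = 16
whilelt: lane j active iff 23+j < 24 → j < 1 → 1 active
[0] sub(0x47,0xc8) = 0x7f
[1] tail/zero = 0x00
[2] tail/zero = 0x00
[3] tail/zero = 0x00
[4] tail/zero = 0x00
[5] tail/zero = 0x00
[6] tail/zero = 0x00
[7] tail/zero = 0x00
[8] tail/zero = 0x00
[9] tail/zero = 0x00
[10] tail/zero = 0x00
[11] tail/zero = 0x00
[12] tail/zero = 0x00
[13] tail/zero = 0x00
[14] tail/zero = 0x00
[15] tail/zero = 0x00

vd[9] = 0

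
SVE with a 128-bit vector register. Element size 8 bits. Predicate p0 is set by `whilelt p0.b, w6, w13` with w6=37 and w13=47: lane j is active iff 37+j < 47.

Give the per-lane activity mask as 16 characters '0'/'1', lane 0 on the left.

register lanes = 128/8 = 16
whilelt: lane j active iff 37+j < 47 → j < 10 → 10 active
bits (lane 0 leftmost): 1111111111000000

predicate = 1111111111000000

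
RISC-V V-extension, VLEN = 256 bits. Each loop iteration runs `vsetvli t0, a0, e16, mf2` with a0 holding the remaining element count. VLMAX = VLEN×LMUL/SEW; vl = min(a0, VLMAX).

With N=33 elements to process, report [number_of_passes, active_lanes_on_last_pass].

[iterations, last_vl] = [5, 1]

VLMAX = (256 × 1/2) / 16 = 8 lanes
33 elements at 8/iter → 5 passes, remainder 1 on the last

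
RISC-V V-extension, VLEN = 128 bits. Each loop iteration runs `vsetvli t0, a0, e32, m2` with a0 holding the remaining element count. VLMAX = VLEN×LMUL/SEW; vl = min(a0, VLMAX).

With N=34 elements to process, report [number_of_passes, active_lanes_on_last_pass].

[iterations, last_vl] = [5, 2]

lanes per group: 128·2/32 = 8
34 elements at 8/iter → 5 passes, remainder 2 on the last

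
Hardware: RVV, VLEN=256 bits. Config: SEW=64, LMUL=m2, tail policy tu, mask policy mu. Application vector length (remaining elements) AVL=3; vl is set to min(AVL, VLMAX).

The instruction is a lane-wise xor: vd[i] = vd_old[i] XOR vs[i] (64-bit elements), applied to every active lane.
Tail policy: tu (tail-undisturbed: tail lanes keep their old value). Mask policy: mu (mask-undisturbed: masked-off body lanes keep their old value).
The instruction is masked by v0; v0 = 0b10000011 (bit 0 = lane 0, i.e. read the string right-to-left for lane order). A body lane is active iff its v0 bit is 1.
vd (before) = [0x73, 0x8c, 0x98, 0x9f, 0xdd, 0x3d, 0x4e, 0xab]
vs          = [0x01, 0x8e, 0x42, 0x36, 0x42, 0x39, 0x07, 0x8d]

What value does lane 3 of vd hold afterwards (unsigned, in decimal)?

vd[3] = 159

VLMAX = VLEN×LMUL/SEW = 256×2/64 = 8
vl = min(AVL, VLMAX) = min(3, 8) = 3
[0] xor(0x73,0x01) = 0x72
[1] xor(0x8c,0x8e) = 0x02
[2] mask-off/keep = 0x98
[3] tail/keep = 0x9f
[4] tail/keep = 0xdd
[5] tail/keep = 0x3d
[6] tail/keep = 0x4e
[7] tail/keep = 0xab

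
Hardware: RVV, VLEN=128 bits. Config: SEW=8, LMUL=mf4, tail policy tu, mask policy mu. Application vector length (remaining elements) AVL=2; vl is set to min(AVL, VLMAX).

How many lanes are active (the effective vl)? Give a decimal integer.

lanes per group: 128·1/4/8 = 4
AVL=2 ≤ VLMAX=4, so vl = 2

vl = 2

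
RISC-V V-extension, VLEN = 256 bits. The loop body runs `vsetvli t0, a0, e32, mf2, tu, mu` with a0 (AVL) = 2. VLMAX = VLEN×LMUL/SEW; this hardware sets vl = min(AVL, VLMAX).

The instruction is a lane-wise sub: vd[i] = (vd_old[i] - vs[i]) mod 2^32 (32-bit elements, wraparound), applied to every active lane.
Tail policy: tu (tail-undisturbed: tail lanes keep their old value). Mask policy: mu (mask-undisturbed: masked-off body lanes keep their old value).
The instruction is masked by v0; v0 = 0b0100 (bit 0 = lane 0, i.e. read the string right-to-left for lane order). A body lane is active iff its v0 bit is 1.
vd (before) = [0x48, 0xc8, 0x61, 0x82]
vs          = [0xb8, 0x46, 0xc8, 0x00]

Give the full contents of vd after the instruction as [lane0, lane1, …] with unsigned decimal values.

VLMAX = (256 × 1/2) / 32 = 4 lanes
AVL=2 ≤ VLMAX=4, so vl = 2
vd[0] mask-off/keep -> 0x48
vd[1] mask-off/keep -> 0xc8
vd[2] tail/keep -> 0x61
vd[3] tail/keep -> 0x82

vd = [72, 200, 97, 130]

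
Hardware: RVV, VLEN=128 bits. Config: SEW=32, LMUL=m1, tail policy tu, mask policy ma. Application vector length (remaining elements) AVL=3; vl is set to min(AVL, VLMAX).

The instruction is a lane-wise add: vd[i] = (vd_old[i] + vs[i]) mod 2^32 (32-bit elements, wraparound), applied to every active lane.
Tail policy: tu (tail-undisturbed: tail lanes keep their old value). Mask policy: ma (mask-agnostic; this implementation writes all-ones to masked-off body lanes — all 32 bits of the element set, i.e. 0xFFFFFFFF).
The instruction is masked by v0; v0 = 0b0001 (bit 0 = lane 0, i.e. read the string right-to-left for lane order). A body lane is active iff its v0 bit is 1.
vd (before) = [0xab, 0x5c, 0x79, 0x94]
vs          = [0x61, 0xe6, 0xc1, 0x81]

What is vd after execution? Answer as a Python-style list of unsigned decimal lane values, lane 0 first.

VLMAX = (128 × 1) / 32 = 4 lanes
vl = min(AVL, VLMAX) = min(3, 4) = 3
vd[0] add(0xab,0x61) -> 0x10c
vd[1] mask-off/ones -> 0xffffffff
vd[2] mask-off/ones -> 0xffffffff
vd[3] tail/keep -> 0x94

vd = [268, 4294967295, 4294967295, 148]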